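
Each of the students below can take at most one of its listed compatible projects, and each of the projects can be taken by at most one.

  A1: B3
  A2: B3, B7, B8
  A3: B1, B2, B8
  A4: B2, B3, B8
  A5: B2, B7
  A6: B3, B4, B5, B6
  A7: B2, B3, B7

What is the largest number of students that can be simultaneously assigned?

Unit-capacity flow: source→left, listed edges, right→sink; max matching = max flow.
Augmenting path A1→B3 (+1); matched 1.
Augmenting path A2→B7 (+1); matched 2.
Augmenting path A3→B1 (+1); matched 3.
Augmenting path A4→B2 (+1); matched 4.
Augmenting path A6→B4 (+1); matched 5.
Augmenting path A5→B2→A4→B8 (+1); matched 6.
No augmenting path remains; maximum matching = 6.
König certificate: {A3, A6, B2, B3, B7, B8} is a vertex cover of size 6 (every listed pair touches it), so no matching can be larger.

6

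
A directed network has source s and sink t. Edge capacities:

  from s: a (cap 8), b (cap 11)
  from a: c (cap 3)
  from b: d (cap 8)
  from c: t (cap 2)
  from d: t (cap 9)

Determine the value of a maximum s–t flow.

Augment s→a→c→t: bottleneck 2, flow now 2.
Augment s→b→d→t: bottleneck 8, flow now 10.
No augmenting path remains; maximum flow = 10.
In the residual graph, reachable from s: {s, a, b, c}.
Min-cut edges: b→d (8), c→t (2); capacity 8 + 2 = 10.
This cut is saturated, so no flow can exceed 10.

10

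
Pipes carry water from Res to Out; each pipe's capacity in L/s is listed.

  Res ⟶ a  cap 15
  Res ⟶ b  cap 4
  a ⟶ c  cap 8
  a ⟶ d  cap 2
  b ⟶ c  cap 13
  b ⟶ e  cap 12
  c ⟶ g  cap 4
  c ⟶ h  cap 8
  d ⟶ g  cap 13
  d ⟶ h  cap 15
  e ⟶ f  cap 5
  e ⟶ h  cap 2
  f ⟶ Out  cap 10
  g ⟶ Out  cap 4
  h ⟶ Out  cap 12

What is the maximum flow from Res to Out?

Augment Res→a→c→g→Out: bottleneck 4, flow now 4.
Augment Res→a→c→h→Out: bottleneck 4, flow now 8.
Augment Res→a→d→h→Out: bottleneck 2, flow now 10.
Augment Res→b→c→h→Out: bottleneck 4, flow now 14.
No augmenting path remains; maximum flow = 14.
In the residual graph, reachable from Res: {Res, a}.
Min-cut edges: Res→b (4), a→c (8), a→d (2); capacity 4 + 8 + 2 = 14.
This cut is saturated, so no flow can exceed 14.

14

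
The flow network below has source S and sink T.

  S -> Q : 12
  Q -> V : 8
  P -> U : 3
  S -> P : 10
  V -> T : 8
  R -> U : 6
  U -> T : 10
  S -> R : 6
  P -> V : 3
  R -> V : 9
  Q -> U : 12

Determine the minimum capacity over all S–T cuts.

18

Augment S→P→U→T: bottleneck 3, flow now 3.
Augment S→P→V→T: bottleneck 3, flow now 6.
Augment S→Q→U→T: bottleneck 7, flow now 13.
Augment S→Q→V→T: bottleneck 5, flow now 18.
No augmenting path remains; maximum flow = 18.
By max-flow min-cut, the minimum cut capacity equals the max flow.
In the residual graph, reachable from S: {S, P, Q, R, U, V}.
Min-cut edges: U→T (10), V→T (8); capacity 10 + 8 = 18.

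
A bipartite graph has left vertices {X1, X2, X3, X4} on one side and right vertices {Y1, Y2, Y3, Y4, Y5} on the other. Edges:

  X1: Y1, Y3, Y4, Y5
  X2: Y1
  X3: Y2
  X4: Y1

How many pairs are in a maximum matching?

3

Unit-capacity flow: source→left, listed edges, right→sink; max matching = max flow.
Augmenting path X1→Y1 (+1); matched 1.
Augmenting path X3→Y2 (+1); matched 2.
Augmenting path X2→Y1→X1→Y3 (+1); matched 3.
No augmenting path remains; maximum matching = 3.
König certificate: {X1, X3, Y1} is a vertex cover of size 3 (every listed pair touches it), so no matching can be larger.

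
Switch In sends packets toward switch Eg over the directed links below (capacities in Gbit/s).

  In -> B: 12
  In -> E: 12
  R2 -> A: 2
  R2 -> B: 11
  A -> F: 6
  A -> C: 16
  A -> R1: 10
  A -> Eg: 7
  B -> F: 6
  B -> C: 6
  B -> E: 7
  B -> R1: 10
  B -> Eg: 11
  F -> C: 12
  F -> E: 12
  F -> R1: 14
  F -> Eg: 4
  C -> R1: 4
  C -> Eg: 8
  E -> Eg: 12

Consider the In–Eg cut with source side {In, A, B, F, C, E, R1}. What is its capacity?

42

Edges leaving {In, A, B, F, C, E, R1}: A→Eg (7), B→Eg (11), F→Eg (4), C→Eg (8), E→Eg (12).
Cut capacity = 7 + 11 + 4 + 8 + 12 = 42.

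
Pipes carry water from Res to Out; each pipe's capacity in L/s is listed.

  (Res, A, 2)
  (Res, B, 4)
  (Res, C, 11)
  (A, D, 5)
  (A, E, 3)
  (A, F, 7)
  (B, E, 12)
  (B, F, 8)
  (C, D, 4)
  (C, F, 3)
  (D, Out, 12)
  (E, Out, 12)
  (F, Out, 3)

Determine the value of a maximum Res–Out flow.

13

Augment Res→A→D→Out: bottleneck 2, flow now 2.
Augment Res→B→E→Out: bottleneck 4, flow now 6.
Augment Res→C→D→Out: bottleneck 4, flow now 10.
Augment Res→C→F→Out: bottleneck 3, flow now 13.
No augmenting path remains; maximum flow = 13.
In the residual graph, reachable from Res: {Res, C}.
Min-cut edges: Res→A (2), Res→B (4), C→D (4), C→F (3); capacity 2 + 4 + 4 + 3 = 13.
This cut is saturated, so no flow can exceed 13.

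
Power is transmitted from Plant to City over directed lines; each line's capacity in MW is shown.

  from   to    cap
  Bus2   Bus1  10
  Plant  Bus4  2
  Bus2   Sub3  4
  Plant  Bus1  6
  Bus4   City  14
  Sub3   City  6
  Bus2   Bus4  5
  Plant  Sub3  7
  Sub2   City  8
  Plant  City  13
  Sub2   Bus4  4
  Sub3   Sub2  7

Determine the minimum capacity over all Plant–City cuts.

Augment Plant→City: bottleneck 13, flow now 13.
Augment Plant→Sub3→City: bottleneck 6, flow now 19.
Augment Plant→Bus4→City: bottleneck 2, flow now 21.
Augment Plant→Sub3→Sub2→City: bottleneck 1, flow now 22.
No augmenting path remains; maximum flow = 22.
By max-flow min-cut, the minimum cut capacity equals the max flow.
In the residual graph, reachable from Plant: {Plant, Bus1}.
Min-cut edges: Plant→Sub3 (7), Plant→Bus4 (2), Plant→City (13); capacity 7 + 2 + 13 = 22.

22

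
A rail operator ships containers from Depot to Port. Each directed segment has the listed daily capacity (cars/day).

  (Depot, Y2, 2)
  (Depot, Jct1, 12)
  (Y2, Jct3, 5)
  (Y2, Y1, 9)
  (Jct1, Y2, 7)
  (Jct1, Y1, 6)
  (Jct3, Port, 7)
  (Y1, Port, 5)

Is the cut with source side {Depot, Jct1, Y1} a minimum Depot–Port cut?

No — its capacity is 14, but the minimum cut has capacity 10.

Given cut capacity: 2 + 7 + 5 = 14.
Augment Depot→Y2→Jct3→Port: bottleneck 2, flow now 2.
Augment Depot→Jct1→Y1→Port: bottleneck 5, flow now 7.
Augment Depot→Jct1→Y2→Jct3→Port: bottleneck 3, flow now 10.
No augmenting path remains; maximum flow = 10.
In the residual graph, reachable from Depot: {Depot, Y2, Jct1, Y1}.
Min-cut edges: Y2→Jct3 (5), Y1→Port (5); capacity 5 + 5 = 10.
Cut capacity 14 exceeds the max flow 10, so it is not minimum.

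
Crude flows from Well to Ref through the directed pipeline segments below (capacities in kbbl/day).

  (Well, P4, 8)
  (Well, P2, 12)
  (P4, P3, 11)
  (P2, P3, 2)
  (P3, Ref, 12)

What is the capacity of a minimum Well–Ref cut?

Augment Well→P4→P3→Ref: bottleneck 8, flow now 8.
Augment Well→P2→P3→Ref: bottleneck 2, flow now 10.
No augmenting path remains; maximum flow = 10.
By max-flow min-cut, the minimum cut capacity equals the max flow.
In the residual graph, reachable from Well: {Well, P2}.
Min-cut edges: Well→P4 (8), P2→P3 (2); capacity 8 + 2 = 10.

10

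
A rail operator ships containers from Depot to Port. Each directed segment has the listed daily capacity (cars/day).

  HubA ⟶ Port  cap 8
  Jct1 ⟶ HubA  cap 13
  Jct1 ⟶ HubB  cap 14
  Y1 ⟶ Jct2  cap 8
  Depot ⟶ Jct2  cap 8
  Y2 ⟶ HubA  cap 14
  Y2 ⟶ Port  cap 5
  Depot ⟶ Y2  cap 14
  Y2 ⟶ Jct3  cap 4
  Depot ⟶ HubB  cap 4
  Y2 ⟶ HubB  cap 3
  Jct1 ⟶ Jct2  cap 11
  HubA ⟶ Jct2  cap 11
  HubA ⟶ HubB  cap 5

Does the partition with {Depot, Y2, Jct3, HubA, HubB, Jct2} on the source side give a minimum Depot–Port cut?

Yes — it is a minimum cut (capacity 13).

Given cut capacity: 5 + 8 = 13.
Augment Depot→Y2→Port: bottleneck 5, flow now 5.
Augment Depot→Y2→HubA→Port: bottleneck 8, flow now 13.
No augmenting path remains; maximum flow = 13.
Cut capacity 13 equals the max flow, so it is a minimum cut.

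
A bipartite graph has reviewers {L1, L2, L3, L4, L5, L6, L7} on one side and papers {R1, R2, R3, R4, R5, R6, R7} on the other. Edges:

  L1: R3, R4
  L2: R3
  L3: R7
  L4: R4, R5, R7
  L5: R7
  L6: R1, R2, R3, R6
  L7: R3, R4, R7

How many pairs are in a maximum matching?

Unit-capacity flow: source→left, listed edges, right→sink; max matching = max flow.
Augmenting path L1→R3 (+1); matched 1.
Augmenting path L3→R7 (+1); matched 2.
Augmenting path L4→R4 (+1); matched 3.
Augmenting path L6→R1 (+1); matched 4.
Augmenting path L7→R4→L4→R5 (+1); matched 5.
No augmenting path remains; maximum matching = 5.
König certificate: {L4, L6, R3, R4, R7} is a vertex cover of size 5 (every listed pair touches it), so no matching can be larger.

5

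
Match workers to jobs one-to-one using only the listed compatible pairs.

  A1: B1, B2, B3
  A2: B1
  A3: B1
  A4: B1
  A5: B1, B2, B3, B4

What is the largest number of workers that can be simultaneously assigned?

Unit-capacity flow: source→left, listed edges, right→sink; max matching = max flow.
Augmenting path A1→B1 (+1); matched 1.
Augmenting path A5→B2 (+1); matched 2.
Augmenting path A2→B1→A1→B3 (+1); matched 3.
No augmenting path remains; maximum matching = 3.
König certificate: {A1, A5, B1} is a vertex cover of size 3 (every listed pair touches it), so no matching can be larger.

3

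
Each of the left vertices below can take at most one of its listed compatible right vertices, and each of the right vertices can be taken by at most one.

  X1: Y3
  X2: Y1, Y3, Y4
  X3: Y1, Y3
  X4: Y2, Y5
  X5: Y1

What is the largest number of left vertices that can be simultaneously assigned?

4

Unit-capacity flow: source→left, listed edges, right→sink; max matching = max flow.
Augmenting path X1→Y3 (+1); matched 1.
Augmenting path X2→Y1 (+1); matched 2.
Augmenting path X4→Y2 (+1); matched 3.
Augmenting path X3→Y1→X2→Y4 (+1); matched 4.
No augmenting path remains; maximum matching = 4.
König certificate: {X2, X4, Y1, Y3} is a vertex cover of size 4 (every listed pair touches it), so no matching can be larger.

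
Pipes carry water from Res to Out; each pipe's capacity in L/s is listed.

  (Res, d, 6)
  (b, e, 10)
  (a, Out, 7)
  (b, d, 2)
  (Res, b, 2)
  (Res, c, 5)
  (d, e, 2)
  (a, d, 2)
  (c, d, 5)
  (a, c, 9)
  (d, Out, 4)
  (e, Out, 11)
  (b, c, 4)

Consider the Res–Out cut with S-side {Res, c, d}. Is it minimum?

Given cut capacity: 2 + 2 + 4 = 8.
Augment Res→d→Out: bottleneck 4, flow now 4.
Augment Res→b→e→Out: bottleneck 2, flow now 6.
Augment Res→d→e→Out: bottleneck 2, flow now 8.
No augmenting path remains; maximum flow = 8.
Cut capacity 8 equals the max flow, so it is a minimum cut.

Yes — it is a minimum cut (capacity 8).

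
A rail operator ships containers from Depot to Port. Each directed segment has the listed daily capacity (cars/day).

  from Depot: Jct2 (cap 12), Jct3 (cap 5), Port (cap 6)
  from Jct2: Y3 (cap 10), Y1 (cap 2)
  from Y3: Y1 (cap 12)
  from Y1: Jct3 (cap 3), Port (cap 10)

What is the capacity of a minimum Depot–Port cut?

16

Augment Depot→Port: bottleneck 6, flow now 6.
Augment Depot→Jct2→Y1→Port: bottleneck 2, flow now 8.
Augment Depot→Jct2→Y3→Y1→Port: bottleneck 8, flow now 16.
No augmenting path remains; maximum flow = 16.
By max-flow min-cut, the minimum cut capacity equals the max flow.
In the residual graph, reachable from Depot: {Depot, Jct2, Y3, Y1, Jct3}.
Min-cut edges: Depot→Port (6), Y1→Port (10); capacity 6 + 10 = 16.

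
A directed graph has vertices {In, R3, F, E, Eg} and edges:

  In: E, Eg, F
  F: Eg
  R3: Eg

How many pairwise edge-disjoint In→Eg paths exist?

2

Assign every edge capacity 1; by Menger, the answer equals the max flow.
Path In→Eg (+1); total 1.
Path In→F→Eg (+1); total 2.
No residual In→Eg path; max flow = 2.
Certifying cut of size 2: {In→Eg, In→F}.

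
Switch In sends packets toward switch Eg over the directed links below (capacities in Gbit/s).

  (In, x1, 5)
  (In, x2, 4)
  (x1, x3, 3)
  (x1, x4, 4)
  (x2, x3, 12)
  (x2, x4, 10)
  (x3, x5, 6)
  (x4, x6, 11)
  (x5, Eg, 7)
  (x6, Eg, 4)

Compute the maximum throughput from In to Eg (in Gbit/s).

Augment In→x1→x3→x5→Eg: bottleneck 3, flow now 3.
Augment In→x1→x4→x6→Eg: bottleneck 2, flow now 5.
Augment In→x2→x3→x5→Eg: bottleneck 3, flow now 8.
Augment In→x2→x4→x6→Eg: bottleneck 1, flow now 9.
No augmenting path remains; maximum flow = 9.
In the residual graph, reachable from In: {In}.
Min-cut edges: In→x1 (5), In→x2 (4); capacity 5 + 4 = 9.
This cut is saturated, so no flow can exceed 9.

9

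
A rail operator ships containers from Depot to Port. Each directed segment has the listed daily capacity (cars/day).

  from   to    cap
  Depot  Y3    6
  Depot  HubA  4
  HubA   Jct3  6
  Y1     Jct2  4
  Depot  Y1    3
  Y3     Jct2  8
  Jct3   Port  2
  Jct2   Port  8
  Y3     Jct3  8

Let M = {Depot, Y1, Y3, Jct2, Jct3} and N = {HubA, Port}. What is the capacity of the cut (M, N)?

14

Edges leaving {Depot, Y1, Y3, Jct2, Jct3}: Depot→HubA (4), Jct2→Port (8), Jct3→Port (2).
Cut capacity = 4 + 8 + 2 = 14.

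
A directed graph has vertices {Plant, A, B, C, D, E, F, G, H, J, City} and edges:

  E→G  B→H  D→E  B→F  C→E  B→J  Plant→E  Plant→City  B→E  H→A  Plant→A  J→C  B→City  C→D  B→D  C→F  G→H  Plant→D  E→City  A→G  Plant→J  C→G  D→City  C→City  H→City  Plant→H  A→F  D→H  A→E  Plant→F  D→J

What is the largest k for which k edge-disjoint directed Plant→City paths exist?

5

Assign every edge capacity 1; by Menger, the answer equals the max flow.
Path Plant→City (+1); total 1.
Path Plant→D→City (+1); total 2.
Path Plant→E→City (+1); total 3.
Path Plant→H→City (+1); total 4.
Path Plant→J→C→City (+1); total 5.
No residual Plant→City path; max flow = 5.
Certifying cut of size 5: {E→City, H→City, Plant→City, Plant→D, Plant→J}.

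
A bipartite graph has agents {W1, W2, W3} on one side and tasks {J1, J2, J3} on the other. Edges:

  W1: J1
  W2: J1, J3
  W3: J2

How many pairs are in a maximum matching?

3

Unit-capacity flow: source→left, listed edges, right→sink; max matching = max flow.
Augmenting path W1→J1 (+1); matched 1.
Augmenting path W2→J3 (+1); matched 2.
Augmenting path W3→J2 (+1); matched 3.
No augmenting path remains; maximum matching = 3.
König certificate: {W1, W2, W3} is a vertex cover of size 3 (every listed pair touches it), so no matching can be larger.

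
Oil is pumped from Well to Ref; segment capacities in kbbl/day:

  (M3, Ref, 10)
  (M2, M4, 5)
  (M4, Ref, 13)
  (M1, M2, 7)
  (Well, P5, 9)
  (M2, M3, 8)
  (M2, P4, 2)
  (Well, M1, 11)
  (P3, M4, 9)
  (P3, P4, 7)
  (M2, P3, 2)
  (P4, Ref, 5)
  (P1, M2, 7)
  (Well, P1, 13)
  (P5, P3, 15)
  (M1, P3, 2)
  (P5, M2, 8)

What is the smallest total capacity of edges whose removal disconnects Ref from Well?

Augment Well→P1→M2→P4→Ref: bottleneck 2, flow now 2.
Augment Well→P1→M2→M4→Ref: bottleneck 5, flow now 7.
Augment Well→P5→P3→P4→Ref: bottleneck 3, flow now 10.
Augment Well→P5→P3→M4→Ref: bottleneck 6, flow now 16.
Augment Well→M1→P3→M4→Ref: bottleneck 2, flow now 18.
Augment Well→M1→M2→M3→Ref: bottleneck 7, flow now 25.
No augmenting path remains; maximum flow = 25.
By max-flow min-cut, the minimum cut capacity equals the max flow.
In the residual graph, reachable from Well: {Well, P1, M1}.
Min-cut edges: Well→P5 (9), P1→M2 (7), M1→P3 (2), M1→M2 (7); capacity 9 + 7 + 2 + 7 = 25.

25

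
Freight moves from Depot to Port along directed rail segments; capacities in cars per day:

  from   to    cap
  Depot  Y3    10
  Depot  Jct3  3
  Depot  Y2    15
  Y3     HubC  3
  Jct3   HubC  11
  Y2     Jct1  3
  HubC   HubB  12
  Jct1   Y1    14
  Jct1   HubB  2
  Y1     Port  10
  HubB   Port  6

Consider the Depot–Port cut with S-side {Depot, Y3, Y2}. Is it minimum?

Given cut capacity: 3 + 3 + 3 = 9.
Augment Depot→Y3→HubC→HubB→Port: bottleneck 3, flow now 3.
Augment Depot→Jct3→HubC→HubB→Port: bottleneck 3, flow now 6.
Augment Depot→Y2→Jct1→Y1→Port: bottleneck 3, flow now 9.
No augmenting path remains; maximum flow = 9.
Cut capacity 9 equals the max flow, so it is a minimum cut.

Yes — it is a minimum cut (capacity 9).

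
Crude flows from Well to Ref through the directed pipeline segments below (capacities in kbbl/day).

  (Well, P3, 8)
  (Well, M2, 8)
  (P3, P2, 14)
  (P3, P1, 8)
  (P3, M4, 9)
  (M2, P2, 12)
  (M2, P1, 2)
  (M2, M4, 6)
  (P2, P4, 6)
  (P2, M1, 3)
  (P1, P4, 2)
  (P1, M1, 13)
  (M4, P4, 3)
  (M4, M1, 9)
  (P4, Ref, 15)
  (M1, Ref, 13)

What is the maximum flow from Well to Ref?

Augment Well→P3→P2→P4→Ref: bottleneck 6, flow now 6.
Augment Well→P3→P2→M1→Ref: bottleneck 2, flow now 8.
Augment Well→M2→P2→M1→Ref: bottleneck 1, flow now 9.
Augment Well→M2→P1→P4→Ref: bottleneck 2, flow now 11.
Augment Well→M2→M4→P4→Ref: bottleneck 3, flow now 14.
Augment Well→M2→M4→M1→Ref: bottleneck 2, flow now 16.
No augmenting path remains; maximum flow = 16.
In the residual graph, reachable from Well: {Well}.
Min-cut edges: Well→P3 (8), Well→M2 (8); capacity 8 + 8 = 16.
This cut is saturated, so no flow can exceed 16.

16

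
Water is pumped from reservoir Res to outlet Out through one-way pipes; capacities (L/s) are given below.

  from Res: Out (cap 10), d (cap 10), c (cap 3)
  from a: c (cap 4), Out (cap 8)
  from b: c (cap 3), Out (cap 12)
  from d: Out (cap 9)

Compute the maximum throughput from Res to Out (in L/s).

19

Augment Res→Out: bottleneck 10, flow now 10.
Augment Res→d→Out: bottleneck 9, flow now 19.
No augmenting path remains; maximum flow = 19.
In the residual graph, reachable from Res: {Res, c, d}.
Min-cut edges: Res→Out (10), d→Out (9); capacity 10 + 9 = 19.
This cut is saturated, so no flow can exceed 19.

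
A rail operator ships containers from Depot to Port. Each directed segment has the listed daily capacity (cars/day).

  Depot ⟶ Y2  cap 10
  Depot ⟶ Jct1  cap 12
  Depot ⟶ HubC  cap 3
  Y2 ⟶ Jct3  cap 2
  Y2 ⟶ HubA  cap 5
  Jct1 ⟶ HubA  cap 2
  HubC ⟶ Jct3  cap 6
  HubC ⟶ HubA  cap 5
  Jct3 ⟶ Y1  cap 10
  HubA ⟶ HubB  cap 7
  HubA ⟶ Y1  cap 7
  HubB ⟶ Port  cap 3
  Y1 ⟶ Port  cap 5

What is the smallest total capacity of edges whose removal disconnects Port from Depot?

8

Augment Depot→Y2→Jct3→Y1→Port: bottleneck 2, flow now 2.
Augment Depot→Y2→HubA→HubB→Port: bottleneck 3, flow now 5.
Augment Depot→Y2→HubA→Y1→Port: bottleneck 2, flow now 7.
Augment Depot→Jct1→HubA→Y1→Port: bottleneck 1, flow now 8.
No augmenting path remains; maximum flow = 8.
By max-flow min-cut, the minimum cut capacity equals the max flow.
In the residual graph, reachable from Depot: {Depot, Y2, Jct1, HubC, Jct3, HubA, HubB, Y1}.
Min-cut edges: HubB→Port (3), Y1→Port (5); capacity 3 + 5 = 8.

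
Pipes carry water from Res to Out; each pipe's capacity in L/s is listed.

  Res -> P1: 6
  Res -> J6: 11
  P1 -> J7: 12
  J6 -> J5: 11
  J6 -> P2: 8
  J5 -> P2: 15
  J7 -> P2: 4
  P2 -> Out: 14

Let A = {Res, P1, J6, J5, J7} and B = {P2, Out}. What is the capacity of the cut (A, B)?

Edges leaving {Res, P1, J6, J5, J7}: J6→P2 (8), J5→P2 (15), J7→P2 (4).
Cut capacity = 8 + 15 + 4 = 27.

27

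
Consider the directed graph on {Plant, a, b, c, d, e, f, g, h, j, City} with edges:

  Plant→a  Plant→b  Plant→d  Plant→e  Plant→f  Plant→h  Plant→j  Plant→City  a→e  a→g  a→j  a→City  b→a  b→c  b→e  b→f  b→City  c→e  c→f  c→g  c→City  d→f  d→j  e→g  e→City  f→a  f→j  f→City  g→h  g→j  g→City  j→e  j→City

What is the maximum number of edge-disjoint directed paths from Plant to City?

7

Assign every edge capacity 1; by Menger, the answer equals the max flow.
Path Plant→City (+1); total 1.
Path Plant→a→City (+1); total 2.
Path Plant→b→City (+1); total 3.
Path Plant→e→City (+1); total 4.
Path Plant→f→City (+1); total 5.
Path Plant→j→City (+1); total 6.
Path Plant→d→f→a→g→City (+1); total 7.
No residual Plant→City path; max flow = 7.
Certifying cut of size 7: {Plant→City, Plant→a, Plant→b, Plant→d, Plant→e, Plant→f, Plant→j}.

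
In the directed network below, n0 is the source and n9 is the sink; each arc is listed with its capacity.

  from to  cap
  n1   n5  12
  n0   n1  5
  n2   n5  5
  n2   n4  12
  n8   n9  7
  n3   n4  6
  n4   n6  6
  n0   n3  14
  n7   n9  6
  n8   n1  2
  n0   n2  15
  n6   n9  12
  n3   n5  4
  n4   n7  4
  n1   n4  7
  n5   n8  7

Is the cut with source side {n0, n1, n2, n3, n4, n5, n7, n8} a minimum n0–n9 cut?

Given cut capacity: 6 + 6 + 7 = 19.
Augment n0→n1→n4→n6→n9: bottleneck 5, flow now 5.
Augment n0→n2→n4→n6→n9: bottleneck 1, flow now 6.
Augment n0→n2→n4→n7→n9: bottleneck 4, flow now 10.
Augment n0→n2→n5→n8→n9: bottleneck 5, flow now 15.
Augment n0→n3→n5→n8→n9: bottleneck 2, flow now 17.
No augmenting path remains; maximum flow = 17.
In the residual graph, reachable from n0: {n0, n1, n2, n3, n4, n5}.
Min-cut edges: n4→n6 (6), n4→n7 (4), n5→n8 (7); capacity 6 + 4 + 7 = 17.
Cut capacity 19 exceeds the max flow 17, so it is not minimum.

No — its capacity is 19, but the minimum cut has capacity 17.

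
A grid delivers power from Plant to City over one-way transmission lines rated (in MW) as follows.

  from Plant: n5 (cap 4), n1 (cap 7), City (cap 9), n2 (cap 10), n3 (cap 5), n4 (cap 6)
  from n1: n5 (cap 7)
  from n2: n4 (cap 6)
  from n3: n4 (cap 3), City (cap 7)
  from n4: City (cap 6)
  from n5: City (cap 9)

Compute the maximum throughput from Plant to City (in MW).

Augment Plant→City: bottleneck 9, flow now 9.
Augment Plant→n3→City: bottleneck 5, flow now 14.
Augment Plant→n4→City: bottleneck 6, flow now 20.
Augment Plant→n5→City: bottleneck 4, flow now 24.
Augment Plant→n1→n5→City: bottleneck 5, flow now 29.
No augmenting path remains; maximum flow = 29.
In the residual graph, reachable from Plant: {Plant, n1, n2, n4, n5}.
Min-cut edges: Plant→n3 (5), Plant→City (9), n4→City (6), n5→City (9); capacity 5 + 9 + 6 + 9 = 29.
This cut is saturated, so no flow can exceed 29.

29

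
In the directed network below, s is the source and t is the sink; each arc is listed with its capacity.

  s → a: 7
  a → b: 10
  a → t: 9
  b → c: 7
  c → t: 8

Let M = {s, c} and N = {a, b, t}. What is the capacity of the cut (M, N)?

15

Edges leaving {s, c}: s→a (7), c→t (8).
Cut capacity = 7 + 8 = 15.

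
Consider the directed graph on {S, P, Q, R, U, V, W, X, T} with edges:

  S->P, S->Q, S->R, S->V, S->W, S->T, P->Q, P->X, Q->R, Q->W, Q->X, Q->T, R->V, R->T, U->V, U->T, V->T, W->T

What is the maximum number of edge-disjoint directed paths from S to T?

5

Assign every edge capacity 1; by Menger, the answer equals the max flow.
Path S→T (+1); total 1.
Path S→Q→T (+1); total 2.
Path S→R→T (+1); total 3.
Path S→V→T (+1); total 4.
Path S→W→T (+1); total 5.
No residual S→T path; max flow = 5.
Certifying cut of size 5: {Q→T, R→T, S→T, V→T, W→T}.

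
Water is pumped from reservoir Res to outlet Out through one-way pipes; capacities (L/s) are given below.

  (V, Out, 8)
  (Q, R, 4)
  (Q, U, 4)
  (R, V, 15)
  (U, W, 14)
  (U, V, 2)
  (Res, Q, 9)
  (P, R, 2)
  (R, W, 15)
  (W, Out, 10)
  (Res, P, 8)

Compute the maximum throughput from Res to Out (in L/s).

10

Augment Res→P→R→V→Out: bottleneck 2, flow now 2.
Augment Res→Q→R→V→Out: bottleneck 4, flow now 6.
Augment Res→Q→U→V→Out: bottleneck 2, flow now 8.
Augment Res→Q→U→W→Out: bottleneck 2, flow now 10.
No augmenting path remains; maximum flow = 10.
In the residual graph, reachable from Res: {Res, P, Q}.
Min-cut edges: P→R (2), Q→R (4), Q→U (4); capacity 2 + 4 + 4 = 10.
This cut is saturated, so no flow can exceed 10.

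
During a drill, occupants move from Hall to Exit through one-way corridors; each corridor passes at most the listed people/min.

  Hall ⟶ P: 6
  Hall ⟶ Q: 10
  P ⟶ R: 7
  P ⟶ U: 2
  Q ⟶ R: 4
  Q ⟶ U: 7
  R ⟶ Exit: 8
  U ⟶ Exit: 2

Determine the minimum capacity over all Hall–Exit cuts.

Augment Hall→P→R→Exit: bottleneck 6, flow now 6.
Augment Hall→Q→R→Exit: bottleneck 2, flow now 8.
Augment Hall→Q→U→Exit: bottleneck 2, flow now 10.
No augmenting path remains; maximum flow = 10.
By max-flow min-cut, the minimum cut capacity equals the max flow.
In the residual graph, reachable from Hall: {Hall, P, Q, R, U}.
Min-cut edges: R→Exit (8), U→Exit (2); capacity 8 + 2 = 10.

10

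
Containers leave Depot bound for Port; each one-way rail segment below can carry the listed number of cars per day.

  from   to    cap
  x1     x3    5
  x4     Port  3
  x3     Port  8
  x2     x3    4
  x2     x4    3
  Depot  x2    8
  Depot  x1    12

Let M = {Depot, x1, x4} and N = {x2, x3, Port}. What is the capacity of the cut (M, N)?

Edges leaving {Depot, x1, x4}: Depot→x2 (8), x1→x3 (5), x4→Port (3).
Cut capacity = 8 + 5 + 3 = 16.

16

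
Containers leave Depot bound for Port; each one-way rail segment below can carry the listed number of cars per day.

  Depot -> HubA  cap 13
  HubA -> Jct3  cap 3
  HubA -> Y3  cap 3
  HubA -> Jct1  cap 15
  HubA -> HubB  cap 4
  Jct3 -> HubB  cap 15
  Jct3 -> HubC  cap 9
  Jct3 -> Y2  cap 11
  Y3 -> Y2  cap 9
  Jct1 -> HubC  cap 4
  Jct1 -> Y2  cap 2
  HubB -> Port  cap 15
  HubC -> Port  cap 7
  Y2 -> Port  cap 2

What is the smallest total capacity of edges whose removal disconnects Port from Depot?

Augment Depot→HubA→HubB→Port: bottleneck 4, flow now 4.
Augment Depot→HubA→Jct3→HubB→Port: bottleneck 3, flow now 7.
Augment Depot→HubA→Y3→Y2→Port: bottleneck 2, flow now 9.
Augment Depot→HubA→Jct1→HubC→Port: bottleneck 4, flow now 13.
No augmenting path remains; maximum flow = 13.
By max-flow min-cut, the minimum cut capacity equals the max flow.
In the residual graph, reachable from Depot: {Depot}.
Min-cut edges: Depot→HubA (13); capacity 13 = 13.

13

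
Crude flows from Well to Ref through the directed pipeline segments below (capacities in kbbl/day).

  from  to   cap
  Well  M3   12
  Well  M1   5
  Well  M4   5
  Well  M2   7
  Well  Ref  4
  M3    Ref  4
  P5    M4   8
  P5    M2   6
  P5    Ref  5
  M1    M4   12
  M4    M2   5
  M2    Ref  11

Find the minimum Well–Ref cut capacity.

Augment Well→Ref: bottleneck 4, flow now 4.
Augment Well→M3→Ref: bottleneck 4, flow now 8.
Augment Well→M2→Ref: bottleneck 7, flow now 15.
Augment Well→M4→M2→Ref: bottleneck 4, flow now 19.
No augmenting path remains; maximum flow = 19.
By max-flow min-cut, the minimum cut capacity equals the max flow.
In the residual graph, reachable from Well: {Well, M3, M1, M4, M2}.
Min-cut edges: Well→Ref (4), M3→Ref (4), M2→Ref (11); capacity 4 + 4 + 11 = 19.

19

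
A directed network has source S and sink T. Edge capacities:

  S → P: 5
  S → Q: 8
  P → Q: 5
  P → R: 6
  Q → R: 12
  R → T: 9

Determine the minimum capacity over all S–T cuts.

Augment S→P→R→T: bottleneck 5, flow now 5.
Augment S→Q→R→T: bottleneck 4, flow now 9.
No augmenting path remains; maximum flow = 9.
By max-flow min-cut, the minimum cut capacity equals the max flow.
In the residual graph, reachable from S: {S, P, Q, R}.
Min-cut edges: R→T (9); capacity 9 = 9.

9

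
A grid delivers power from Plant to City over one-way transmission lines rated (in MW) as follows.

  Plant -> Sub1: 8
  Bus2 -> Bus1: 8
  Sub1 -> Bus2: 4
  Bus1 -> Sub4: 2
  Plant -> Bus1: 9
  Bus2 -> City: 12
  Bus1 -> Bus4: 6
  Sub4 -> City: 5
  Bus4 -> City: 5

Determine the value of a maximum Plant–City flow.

Augment Plant→Bus1→Bus4→City: bottleneck 5, flow now 5.
Augment Plant→Bus1→Sub4→City: bottleneck 2, flow now 7.
Augment Plant→Sub1→Bus2→City: bottleneck 4, flow now 11.
No augmenting path remains; maximum flow = 11.
In the residual graph, reachable from Plant: {Plant, Bus1, Sub1, Bus4}.
Min-cut edges: Bus1→Sub4 (2), Sub1→Bus2 (4), Bus4→City (5); capacity 2 + 4 + 5 = 11.
This cut is saturated, so no flow can exceed 11.

11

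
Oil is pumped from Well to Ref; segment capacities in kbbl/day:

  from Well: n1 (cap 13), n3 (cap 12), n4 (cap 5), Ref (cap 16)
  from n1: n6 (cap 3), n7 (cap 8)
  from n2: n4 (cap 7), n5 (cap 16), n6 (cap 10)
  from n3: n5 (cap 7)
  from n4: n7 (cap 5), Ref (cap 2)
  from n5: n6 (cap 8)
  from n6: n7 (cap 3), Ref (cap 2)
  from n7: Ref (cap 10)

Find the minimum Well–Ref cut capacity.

30

Augment Well→Ref: bottleneck 16, flow now 16.
Augment Well→n4→Ref: bottleneck 2, flow now 18.
Augment Well→n1→n6→Ref: bottleneck 2, flow now 20.
Augment Well→n1→n7→Ref: bottleneck 8, flow now 28.
Augment Well→n4→n7→Ref: bottleneck 2, flow now 30.
No augmenting path remains; maximum flow = 30.
By max-flow min-cut, the minimum cut capacity equals the max flow.
In the residual graph, reachable from Well: {Well, n1, n3, n4, n5, n6, n7}.
Min-cut edges: Well→Ref (16), n4→Ref (2), n6→Ref (2), n7→Ref (10); capacity 16 + 2 + 2 + 10 = 30.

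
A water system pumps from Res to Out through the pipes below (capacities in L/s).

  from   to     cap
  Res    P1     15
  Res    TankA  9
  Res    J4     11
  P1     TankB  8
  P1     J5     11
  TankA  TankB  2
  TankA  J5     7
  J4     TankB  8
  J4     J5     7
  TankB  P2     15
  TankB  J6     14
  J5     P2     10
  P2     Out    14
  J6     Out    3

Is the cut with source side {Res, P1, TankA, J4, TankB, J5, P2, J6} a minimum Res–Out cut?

Yes — it is a minimum cut (capacity 17).

Given cut capacity: 14 + 3 = 17.
Augment Res→P1→TankB→P2→Out: bottleneck 8, flow now 8.
Augment Res→P1→J5→P2→Out: bottleneck 6, flow now 14.
Augment Res→TankA→TankB→J6→Out: bottleneck 2, flow now 16.
Augment Res→J4→TankB→J6→Out: bottleneck 1, flow now 17.
No augmenting path remains; maximum flow = 17.
Cut capacity 17 equals the max flow, so it is a minimum cut.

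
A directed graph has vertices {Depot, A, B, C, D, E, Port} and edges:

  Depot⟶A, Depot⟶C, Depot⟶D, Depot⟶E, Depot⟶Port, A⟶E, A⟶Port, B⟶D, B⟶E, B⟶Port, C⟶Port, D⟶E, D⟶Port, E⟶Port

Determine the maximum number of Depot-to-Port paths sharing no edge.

5

Assign every edge capacity 1; by Menger, the answer equals the max flow.
Path Depot→Port (+1); total 1.
Path Depot→A→Port (+1); total 2.
Path Depot→C→Port (+1); total 3.
Path Depot→D→Port (+1); total 4.
Path Depot→E→Port (+1); total 5.
No residual Depot→Port path; max flow = 5.
Certifying cut of size 5: {Depot→A, Depot→C, Depot→D, Depot→E, Depot→Port}.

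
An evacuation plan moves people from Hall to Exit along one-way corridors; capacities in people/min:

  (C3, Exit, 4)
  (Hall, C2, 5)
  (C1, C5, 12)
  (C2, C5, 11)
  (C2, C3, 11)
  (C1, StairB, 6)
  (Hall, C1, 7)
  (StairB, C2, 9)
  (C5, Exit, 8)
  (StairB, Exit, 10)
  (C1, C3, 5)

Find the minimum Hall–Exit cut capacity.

Augment Hall→C1→C3→Exit: bottleneck 4, flow now 4.
Augment Hall→C1→StairB→Exit: bottleneck 3, flow now 7.
Augment Hall→C2→C5→Exit: bottleneck 5, flow now 12.
No augmenting path remains; maximum flow = 12.
By max-flow min-cut, the minimum cut capacity equals the max flow.
In the residual graph, reachable from Hall: {Hall}.
Min-cut edges: Hall→C1 (7), Hall→C2 (5); capacity 7 + 5 = 12.

12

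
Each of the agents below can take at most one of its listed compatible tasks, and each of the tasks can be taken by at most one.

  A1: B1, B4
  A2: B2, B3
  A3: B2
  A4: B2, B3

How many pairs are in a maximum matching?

3

Unit-capacity flow: source→left, listed edges, right→sink; max matching = max flow.
Augmenting path A1→B1 (+1); matched 1.
Augmenting path A2→B2 (+1); matched 2.
Augmenting path A4→B3 (+1); matched 3.
No augmenting path remains; maximum matching = 3.
König certificate: {A1, B2, B3} is a vertex cover of size 3 (every listed pair touches it), so no matching can be larger.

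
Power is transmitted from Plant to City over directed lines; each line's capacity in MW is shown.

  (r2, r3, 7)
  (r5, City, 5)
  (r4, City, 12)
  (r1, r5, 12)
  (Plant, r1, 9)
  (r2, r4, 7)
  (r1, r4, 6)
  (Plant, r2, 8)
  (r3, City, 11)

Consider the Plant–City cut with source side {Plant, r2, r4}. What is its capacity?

Edges leaving {Plant, r2, r4}: Plant→r1 (9), r2→r3 (7), r4→City (12).
Cut capacity = 9 + 7 + 12 = 28.

28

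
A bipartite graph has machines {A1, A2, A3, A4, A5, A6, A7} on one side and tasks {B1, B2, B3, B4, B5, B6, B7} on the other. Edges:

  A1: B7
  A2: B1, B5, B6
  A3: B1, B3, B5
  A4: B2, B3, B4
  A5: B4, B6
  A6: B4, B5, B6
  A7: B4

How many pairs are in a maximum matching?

Unit-capacity flow: source→left, listed edges, right→sink; max matching = max flow.
Augmenting path A1→B7 (+1); matched 1.
Augmenting path A2→B1 (+1); matched 2.
Augmenting path A3→B3 (+1); matched 3.
Augmenting path A4→B2 (+1); matched 4.
Augmenting path A5→B4 (+1); matched 5.
Augmenting path A6→B5 (+1); matched 6.
Augmenting path A7→B4→A5→B6 (+1); matched 7.
No augmenting path remains; maximum matching = 7.
König certificate: {A1, A2, A3, A4, A5, A6, A7} is a vertex cover of size 7 (every listed pair touches it), so no matching can be larger.

7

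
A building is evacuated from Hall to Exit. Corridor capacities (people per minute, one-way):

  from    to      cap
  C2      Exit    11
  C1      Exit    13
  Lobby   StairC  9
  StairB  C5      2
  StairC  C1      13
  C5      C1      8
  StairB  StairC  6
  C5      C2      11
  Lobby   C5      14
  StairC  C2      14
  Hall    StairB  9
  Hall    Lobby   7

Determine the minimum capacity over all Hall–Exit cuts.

Augment Hall→StairB→StairC→C2→Exit: bottleneck 6, flow now 6.
Augment Hall→StairB→C5→C2→Exit: bottleneck 2, flow now 8.
Augment Hall→Lobby→StairC→C2→Exit: bottleneck 3, flow now 11.
Augment Hall→Lobby→StairC→C1→Exit: bottleneck 4, flow now 15.
No augmenting path remains; maximum flow = 15.
By max-flow min-cut, the minimum cut capacity equals the max flow.
In the residual graph, reachable from Hall: {Hall, StairB}.
Min-cut edges: Hall→Lobby (7), StairB→StairC (6), StairB→C5 (2); capacity 7 + 6 + 2 = 15.

15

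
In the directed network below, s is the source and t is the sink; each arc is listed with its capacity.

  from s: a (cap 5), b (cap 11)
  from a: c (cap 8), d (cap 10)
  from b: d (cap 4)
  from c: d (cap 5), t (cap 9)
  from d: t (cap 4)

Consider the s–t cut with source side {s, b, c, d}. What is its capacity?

Edges leaving {s, b, c, d}: s→a (5), c→t (9), d→t (4).
Cut capacity = 5 + 9 + 4 = 18.

18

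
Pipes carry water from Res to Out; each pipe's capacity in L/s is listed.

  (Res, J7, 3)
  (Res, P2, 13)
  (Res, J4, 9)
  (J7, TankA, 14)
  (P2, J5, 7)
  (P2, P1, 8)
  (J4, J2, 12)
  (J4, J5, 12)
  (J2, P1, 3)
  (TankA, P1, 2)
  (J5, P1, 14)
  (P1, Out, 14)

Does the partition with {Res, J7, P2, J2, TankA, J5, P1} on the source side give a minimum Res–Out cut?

Given cut capacity: 9 + 14 = 23.
Augment Res→P2→P1→Out: bottleneck 8, flow now 8.
Augment Res→J7→TankA→P1→Out: bottleneck 2, flow now 10.
Augment Res→P2→J5→P1→Out: bottleneck 4, flow now 14.
No augmenting path remains; maximum flow = 14.
In the residual graph, reachable from Res: {Res, J7, P2, J4, J2, TankA, J5, P1}.
Min-cut edges: P1→Out (14); capacity 14 = 14.
Cut capacity 23 exceeds the max flow 14, so it is not minimum.

No — its capacity is 23, but the minimum cut has capacity 14.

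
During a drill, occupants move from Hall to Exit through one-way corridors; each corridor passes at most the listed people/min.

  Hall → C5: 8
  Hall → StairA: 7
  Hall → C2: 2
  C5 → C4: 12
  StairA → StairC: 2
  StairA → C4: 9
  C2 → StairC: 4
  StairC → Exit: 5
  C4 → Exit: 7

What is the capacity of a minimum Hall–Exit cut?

Augment Hall→C5→C4→Exit: bottleneck 7, flow now 7.
Augment Hall→StairA→StairC→Exit: bottleneck 2, flow now 9.
Augment Hall→C2→StairC→Exit: bottleneck 2, flow now 11.
No augmenting path remains; maximum flow = 11.
By max-flow min-cut, the minimum cut capacity equals the max flow.
In the residual graph, reachable from Hall: {Hall, C5, StairA, C4}.
Min-cut edges: Hall→C2 (2), StairA→StairC (2), C4→Exit (7); capacity 2 + 2 + 7 = 11.

11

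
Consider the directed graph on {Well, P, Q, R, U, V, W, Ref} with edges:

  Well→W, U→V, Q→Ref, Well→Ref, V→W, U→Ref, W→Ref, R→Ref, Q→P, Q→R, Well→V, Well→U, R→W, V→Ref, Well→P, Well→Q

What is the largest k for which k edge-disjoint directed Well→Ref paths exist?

Assign every edge capacity 1; by Menger, the answer equals the max flow.
Path Well→Ref (+1); total 1.
Path Well→Q→Ref (+1); total 2.
Path Well→U→Ref (+1); total 3.
Path Well→V→Ref (+1); total 4.
Path Well→W→Ref (+1); total 5.
No residual Well→Ref path; max flow = 5.
Certifying cut of size 5: {Well→Q, Well→Ref, Well→U, Well→V, Well→W}.

5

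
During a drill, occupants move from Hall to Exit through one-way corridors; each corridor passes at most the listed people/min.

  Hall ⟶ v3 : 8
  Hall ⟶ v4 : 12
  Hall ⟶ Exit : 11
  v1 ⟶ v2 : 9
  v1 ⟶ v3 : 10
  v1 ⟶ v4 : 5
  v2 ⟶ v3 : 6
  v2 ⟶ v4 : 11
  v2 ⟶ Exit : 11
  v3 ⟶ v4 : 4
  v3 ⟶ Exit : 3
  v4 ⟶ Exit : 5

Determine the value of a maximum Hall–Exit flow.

19

Augment Hall→Exit: bottleneck 11, flow now 11.
Augment Hall→v3→Exit: bottleneck 3, flow now 14.
Augment Hall→v4→Exit: bottleneck 5, flow now 19.
No augmenting path remains; maximum flow = 19.
In the residual graph, reachable from Hall: {Hall, v3, v4}.
Min-cut edges: Hall→Exit (11), v3→Exit (3), v4→Exit (5); capacity 11 + 3 + 5 = 19.
This cut is saturated, so no flow can exceed 19.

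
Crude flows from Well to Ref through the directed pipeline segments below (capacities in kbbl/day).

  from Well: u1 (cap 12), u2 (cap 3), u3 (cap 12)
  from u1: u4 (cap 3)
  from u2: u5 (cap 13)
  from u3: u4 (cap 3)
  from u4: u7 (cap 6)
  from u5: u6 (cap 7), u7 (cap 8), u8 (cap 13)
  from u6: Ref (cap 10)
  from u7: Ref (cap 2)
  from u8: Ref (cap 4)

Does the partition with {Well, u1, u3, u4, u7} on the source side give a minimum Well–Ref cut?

Given cut capacity: 3 + 2 = 5.
Augment Well→u1→u4→u7→Ref: bottleneck 2, flow now 2.
Augment Well→u2→u5→u6→Ref: bottleneck 3, flow now 5.
No augmenting path remains; maximum flow = 5.
Cut capacity 5 equals the max flow, so it is a minimum cut.

Yes — it is a minimum cut (capacity 5).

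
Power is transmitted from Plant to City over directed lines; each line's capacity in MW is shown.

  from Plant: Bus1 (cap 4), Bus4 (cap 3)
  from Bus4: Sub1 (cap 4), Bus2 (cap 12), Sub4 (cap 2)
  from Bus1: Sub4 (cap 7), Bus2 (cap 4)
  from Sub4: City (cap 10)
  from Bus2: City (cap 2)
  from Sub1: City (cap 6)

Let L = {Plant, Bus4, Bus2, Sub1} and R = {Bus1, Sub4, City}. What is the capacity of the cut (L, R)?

14

Edges leaving {Plant, Bus4, Bus2, Sub1}: Plant→Bus1 (4), Bus4→Sub4 (2), Bus2→City (2), Sub1→City (6).
Cut capacity = 4 + 2 + 2 + 6 = 14.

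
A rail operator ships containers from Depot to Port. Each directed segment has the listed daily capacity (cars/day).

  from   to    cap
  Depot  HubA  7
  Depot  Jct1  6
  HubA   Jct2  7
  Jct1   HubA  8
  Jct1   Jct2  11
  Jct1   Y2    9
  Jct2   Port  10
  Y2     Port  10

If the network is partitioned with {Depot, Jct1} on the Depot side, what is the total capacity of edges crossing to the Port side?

35

Edges leaving {Depot, Jct1}: Depot→HubA (7), Jct1→HubA (8), Jct1→Jct2 (11), Jct1→Y2 (9).
Cut capacity = 7 + 8 + 11 + 9 = 35.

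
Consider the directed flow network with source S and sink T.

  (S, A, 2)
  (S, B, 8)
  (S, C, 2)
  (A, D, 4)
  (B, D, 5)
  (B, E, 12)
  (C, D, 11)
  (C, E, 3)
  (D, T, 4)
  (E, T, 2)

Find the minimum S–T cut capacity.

6

Augment S→A→D→T: bottleneck 2, flow now 2.
Augment S→B→D→T: bottleneck 2, flow now 4.
Augment S→B→E→T: bottleneck 2, flow now 6.
No augmenting path remains; maximum flow = 6.
By max-flow min-cut, the minimum cut capacity equals the max flow.
In the residual graph, reachable from S: {S, A, B, C, D, E}.
Min-cut edges: D→T (4), E→T (2); capacity 4 + 2 = 6.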